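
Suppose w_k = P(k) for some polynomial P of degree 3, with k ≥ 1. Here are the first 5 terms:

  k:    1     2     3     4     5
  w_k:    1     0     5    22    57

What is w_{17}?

4065

1st diffs: -1, 5, 17, 35.
2nd diffs: 6, 12, 18.
3rd diffs: 6, 6 (constant).
Newton forward-difference form: w_k = 1 + (-1)·C(k-1,1) + 6·C(k-1,2) + 6·C(k-1,3).
At k = 17: k-1 = 16, so w_{17} = 1 - 16 + 720 + 3360 = 4065.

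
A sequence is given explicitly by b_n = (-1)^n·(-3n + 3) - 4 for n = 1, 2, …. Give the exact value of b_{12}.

-37

(-1)^12 = 1; -3n + 3 at n=12 is -33; so b_{12} = -37.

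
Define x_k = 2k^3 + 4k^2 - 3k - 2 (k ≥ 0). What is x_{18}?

x_{18} = 2·18^3 + 4·18^2 - 3·18 - 2 = 12904.

12904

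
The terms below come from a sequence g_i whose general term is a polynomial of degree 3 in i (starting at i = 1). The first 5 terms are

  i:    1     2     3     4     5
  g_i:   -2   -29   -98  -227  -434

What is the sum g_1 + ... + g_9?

1st diffs: -27, -69, -129, -207.
2nd diffs: -42, -60, -78.
3rd diffs: -18, -18 (constant).
So g_i = -3i^3 - 3i^2 + 3i + 1.
Continuing: -737, -1154, -1703, -2402.
Summing i = 1..9 (9 terms) gives -6786.

-6786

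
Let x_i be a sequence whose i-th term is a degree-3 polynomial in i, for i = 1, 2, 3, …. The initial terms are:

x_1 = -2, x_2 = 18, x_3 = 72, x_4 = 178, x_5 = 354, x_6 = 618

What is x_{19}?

1st diffs: 20, 54, 106, 176, 264.
2nd diffs: 34, 52, 70, 88.
3rd diffs: 18, 18, 18 (constant).
So x_i = 3i^3 - i^2 + 2i - 6.
Evaluating at i = 19 gives x_{19} = 20248.

20248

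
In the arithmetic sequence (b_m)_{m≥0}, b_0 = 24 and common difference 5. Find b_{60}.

324

b_m = 24 + (m - 0)·5.
b_{60} = 24 + 60·5 = 324.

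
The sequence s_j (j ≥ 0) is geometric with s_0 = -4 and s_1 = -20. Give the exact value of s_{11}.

Common ratio r = 5.
s_j = (-4)·5^(j-0).
s_{11} = (-4)·5^11 = -195312500.

-195312500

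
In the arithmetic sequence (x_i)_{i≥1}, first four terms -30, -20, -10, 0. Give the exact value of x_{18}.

Common difference d = 10.
x_i = -30 + (i - 1)·10.
x_{18} = -30 + 17·10 = 140.

140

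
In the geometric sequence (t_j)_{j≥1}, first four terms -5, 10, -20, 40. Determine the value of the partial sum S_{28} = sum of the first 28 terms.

Common ratio r = -2.
t_j = (-5)·(-2)^(j-1).
S = (-5)·((-2)^28 - 1)/(-2 - 1) = (-5)·(268435456 - 1)/(-3) = 447392425.

447392425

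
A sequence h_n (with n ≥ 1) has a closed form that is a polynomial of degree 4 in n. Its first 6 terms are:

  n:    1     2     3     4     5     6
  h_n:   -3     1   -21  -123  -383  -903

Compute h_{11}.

-12653

1st diffs: 4, -22, -102, -260, -520.
2nd diffs: -26, -80, -158, -260.
3rd diffs: -54, -78, -102.
4th diffs: -24, -24 (constant).
Newton forward-difference form: h_n = -3 + 4·C(n-1,1) + (-26)·C(n-1,2) + (-54)·C(n-1,3) + (-24)·C(n-1,4).
At n = 11: n-1 = 10, so h_{11} = -3 + 40 - 1170 - 6480 - 5040 = -12653.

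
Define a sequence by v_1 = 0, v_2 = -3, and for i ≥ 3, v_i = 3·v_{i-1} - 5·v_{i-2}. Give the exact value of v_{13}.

Applying the relation repeatedly:
v_3 = -9;  v_4 = -12;  v_5 = 9;  …;  v_{10} = -2388;  v_{11} = -4959;  v_{12} = -2937;  v_{13} = 15984.

15984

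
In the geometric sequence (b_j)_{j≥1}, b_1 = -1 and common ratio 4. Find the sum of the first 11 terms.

b_j = (-1)·4^(j-1).
S = (-1)·(4^11 - 1)/(4 - 1) = (-1)·(4194304 - 1)/(3) = -1398101.

-1398101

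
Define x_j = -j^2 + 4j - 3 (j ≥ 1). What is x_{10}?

x_{10} = -1·10^2 + 4·10 - 3 = -63.

-63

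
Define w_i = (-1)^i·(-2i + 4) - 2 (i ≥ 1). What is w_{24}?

(-1)^24 = 1; -2i + 4 at i=24 is -44; so w_{24} = -46.

-46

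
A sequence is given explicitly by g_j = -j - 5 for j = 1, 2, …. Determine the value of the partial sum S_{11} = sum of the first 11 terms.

-121

Over j = 1..11: Σj = 66.
Total = (-1)·66 + (-5)·11 = -121.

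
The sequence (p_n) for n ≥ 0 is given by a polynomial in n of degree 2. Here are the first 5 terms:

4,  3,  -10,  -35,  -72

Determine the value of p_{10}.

-546

1st diffs: -1, -13, -25, -37.
2nd diffs: -12, -12, -12 (constant).
So p_n = -6n^2 + 5n + 4.
Evaluating at n = 10 gives p_{10} = -546.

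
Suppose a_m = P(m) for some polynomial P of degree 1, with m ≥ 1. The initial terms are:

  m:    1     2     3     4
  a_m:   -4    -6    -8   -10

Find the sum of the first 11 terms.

-154

1st diffs: -2, -2, -2 (constant).
So a_m = -2m - 2.
Continuing: …, -12, -14, -16, -18, …, a_{11} = -24.
Summing m = 1..11 (11 terms) gives -154.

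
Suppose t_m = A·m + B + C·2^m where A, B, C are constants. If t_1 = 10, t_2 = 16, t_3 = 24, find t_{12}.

Write the equations: A + B + 2C = 10; 2A + B + 4C = 16; 3A + B + 8C = 24.
Subtracting the first from the second: A + 2C = 6.
Subtracting the second from the third: A + 4C = 8.
Solving: C = 1, A = 4, then B = 4.
So t_m = 4·m + 4 + 1·2^m; at m=12 this is 4148.

4148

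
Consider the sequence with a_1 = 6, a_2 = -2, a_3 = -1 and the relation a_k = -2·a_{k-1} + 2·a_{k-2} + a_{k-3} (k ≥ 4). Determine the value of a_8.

214

Iterate the recurrence:
a_4 = 4  a_5 = -12  a_6 = 31  a_7 = -82  a_8 = 214.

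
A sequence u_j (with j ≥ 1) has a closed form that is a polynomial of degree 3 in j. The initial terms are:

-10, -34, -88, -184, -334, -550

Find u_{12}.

1st diffs: -24, -54, -96, -150, -216.
2nd diffs: -30, -42, -54, -66.
3rd diffs: -12, -12, -12 (constant).
So u_j = -2j^3 - 3j^2 - j - 4.
Evaluating at j = 12 gives u_{12} = -3904.

-3904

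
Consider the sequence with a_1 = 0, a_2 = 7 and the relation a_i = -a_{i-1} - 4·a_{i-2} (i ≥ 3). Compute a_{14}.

-29309

Iterate the recurrence:
a_3 = -7, a_4 = -21, a_5 = 49, …, a_{11} = -2135, a_{12} = 6923, a_{13} = 1617, a_{14} = -29309.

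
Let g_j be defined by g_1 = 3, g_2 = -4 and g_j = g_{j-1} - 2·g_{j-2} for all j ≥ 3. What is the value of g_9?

Applying the relation repeatedly:
g_3 = -10;  g_4 = -2;  g_5 = 18;  g_6 = 22;  g_7 = -14;  g_8 = -58;  g_9 = -30.

-30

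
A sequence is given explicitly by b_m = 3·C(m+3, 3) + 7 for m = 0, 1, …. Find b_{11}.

C(14, 3) = 364, so b_{11} = 1099.

1099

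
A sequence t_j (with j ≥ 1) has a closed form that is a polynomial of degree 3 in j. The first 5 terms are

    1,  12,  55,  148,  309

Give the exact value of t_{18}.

1st diffs: 11, 43, 93, 161.
2nd diffs: 32, 50, 68.
3rd diffs: 18, 18 (constant).
So t_j = 3j^3 - 2j^2 - 4j + 4.
Evaluating at j = 18 gives t_{18} = 16780.

16780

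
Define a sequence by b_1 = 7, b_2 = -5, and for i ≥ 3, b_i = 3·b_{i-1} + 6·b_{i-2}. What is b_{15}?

748131147

Step forward from the initial values:
b_3 = 27, b_4 = 51, b_5 = 315, …, b_{12} = 8950419, b_{13} = 39134907, b_{14} = 171107235, b_{15} = 748131147.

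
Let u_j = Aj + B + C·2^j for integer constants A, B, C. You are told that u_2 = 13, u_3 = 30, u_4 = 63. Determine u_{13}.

The three given values yield: 2A + B + 4C = 13; 3A + B + 8C = 30; 4A + B + 16C = 63.
Subtracting the first from the second: A + 4C = 17.
Subtracting the second from the third: A + 8C = 33.
Solving: C = 4, A = 1, then B = -5.
So u_j = 1·j + (-5) + 4·2^j; at j=13 this is 32776.

32776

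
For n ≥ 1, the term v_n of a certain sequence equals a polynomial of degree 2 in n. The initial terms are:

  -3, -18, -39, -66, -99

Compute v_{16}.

-858

1st diffs: -15, -21, -27, -33.
2nd diffs: -6, -6, -6 (constant).
Newton forward-difference form: v_n = -3 + (-15)·C(n-1,1) + (-6)·C(n-1,2).
At n = 16: n-1 = 15, so v_{16} = -3 - 225 - 630 = -858.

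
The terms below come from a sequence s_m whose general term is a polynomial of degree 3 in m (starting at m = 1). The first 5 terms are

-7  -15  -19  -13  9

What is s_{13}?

1481

1st diffs: -8, -4, 6, 22.
2nd diffs: 4, 10, 16.
3rd diffs: 6, 6 (constant).
Newton forward-difference form: s_m = -7 + (-8)·C(m-1,1) + 4·C(m-1,2) + 6·C(m-1,3).
At m = 13: m-1 = 12, so s_{13} = -7 - 96 + 264 + 1320 = 1481.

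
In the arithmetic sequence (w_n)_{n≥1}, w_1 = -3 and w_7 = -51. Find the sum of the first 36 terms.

Common difference d = (-51 - (-3)) / (7 - 1) = -8.
w_n = -3 + (n - 1)·(-8).
w_{36} = -283; S = 36·(-3 + (-283))/2 = -5148.

-5148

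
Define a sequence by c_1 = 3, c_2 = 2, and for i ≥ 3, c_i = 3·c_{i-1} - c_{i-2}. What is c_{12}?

Iterate the recurrence:
c_3 = 3;  c_4 = 7;  c_5 = 18;  c_6 = 47;  c_7 = 123;  c_8 = 322;  c_9 = 843;  c_{10} = 2207;  c_{11} = 5778;  c_{12} = 15127.

15127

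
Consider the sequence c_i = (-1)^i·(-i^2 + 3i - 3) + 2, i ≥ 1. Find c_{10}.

-71

(-1)^10 = 1; -i^2 + 3i - 3 at i=10 is -73; so c_{10} = -71.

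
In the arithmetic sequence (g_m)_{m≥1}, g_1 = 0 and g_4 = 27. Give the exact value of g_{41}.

360

Common difference d = (27 - 0) / (4 - 1) = 9.
g_m = 0 + (m - 1)·9.
g_{41} = 0 + 40·9 = 360.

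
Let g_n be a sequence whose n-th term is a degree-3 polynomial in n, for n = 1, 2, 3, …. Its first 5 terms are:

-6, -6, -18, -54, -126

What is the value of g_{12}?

1st diffs: 0, -12, -36, -72.
2nd diffs: -12, -24, -36.
3rd diffs: -12, -12 (constant).
Newton forward-difference form: g_n = -6 + (-12)·C(n-1,2) + (-12)·C(n-1,3).
At n = 12: n-1 = 11, so g_{12} = -6 - 660 - 1980 = -2646.

-2646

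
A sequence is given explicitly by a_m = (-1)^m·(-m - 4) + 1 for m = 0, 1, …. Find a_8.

(-1)^8 = 1; -m - 4 at m=8 is -12; so a_8 = -11.

-11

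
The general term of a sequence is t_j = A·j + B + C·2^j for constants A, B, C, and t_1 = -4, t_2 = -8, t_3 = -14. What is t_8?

-272

Plug in j = 1, 2, 3: A + B + 2C = -4; 2A + B + 4C = -8; 3A + B + 8C = -14.
Subtracting the first from the second: A + 2C = -4.
Subtracting the second from the third: A + 4C = -6.
Solving: C = -1, A = -2, then B = 0.
So t_j = -2·j + 0 + (-1)·2^j; at j=8 this is -272.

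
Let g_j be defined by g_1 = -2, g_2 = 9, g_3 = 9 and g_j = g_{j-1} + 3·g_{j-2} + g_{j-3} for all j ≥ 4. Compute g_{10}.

6033

g_4 = 34;  g_5 = 70;  g_6 = 181;  g_7 = 425;  g_8 = 1038;  g_9 = 2494;  g_{10} = 6033.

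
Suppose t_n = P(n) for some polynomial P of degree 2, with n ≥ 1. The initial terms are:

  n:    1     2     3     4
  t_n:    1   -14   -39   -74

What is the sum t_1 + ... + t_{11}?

-2464

1st diffs: -15, -25, -35.
2nd diffs: -10, -10 (constant).
Newton forward-difference form: t_n = 1 + (-15)·C(n-1,1) + (-10)·C(n-1,2).
Continuing: …, -119, -174, -239, -314, …, t_{11} = -599.
Summing n = 1..11 (11 terms) gives -2464.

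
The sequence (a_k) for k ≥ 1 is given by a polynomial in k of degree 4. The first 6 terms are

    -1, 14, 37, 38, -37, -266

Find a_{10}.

-5122

1st diffs: 15, 23, 1, -75, -229.
2nd diffs: 8, -22, -76, -154.
3rd diffs: -30, -54, -78.
4th diffs: -24, -24 (constant).
So a_k = -k^4 + 5k^3 - k^2 - 2k - 2.
Evaluating at k = 10 gives a_{10} = -5122.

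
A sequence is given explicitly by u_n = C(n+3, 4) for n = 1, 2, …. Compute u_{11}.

C(14, 4) = 1001, so u_{11} = 1001.

1001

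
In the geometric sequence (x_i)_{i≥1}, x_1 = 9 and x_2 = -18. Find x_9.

Common ratio r = -2.
x_i = 9·(-2)^(i-1).
x_9 = 9·(-2)^8 = 2304.

2304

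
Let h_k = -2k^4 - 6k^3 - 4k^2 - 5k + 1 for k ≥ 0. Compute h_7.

h_7 = -2·7^4 - 6·7^3 - 4·7^2 - 5·7 + 1 = -7090.

-7090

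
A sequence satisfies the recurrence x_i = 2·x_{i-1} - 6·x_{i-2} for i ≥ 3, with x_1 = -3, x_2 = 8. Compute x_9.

Compute successive terms:
x_3 = 34; x_4 = 20; x_5 = -164; x_6 = -448; x_7 = 88; x_8 = 2864; x_9 = 5200.

5200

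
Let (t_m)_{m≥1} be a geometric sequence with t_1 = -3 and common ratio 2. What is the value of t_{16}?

t_m = (-3)·2^(m-1).
t_{16} = (-3)·2^15 = -98304.

-98304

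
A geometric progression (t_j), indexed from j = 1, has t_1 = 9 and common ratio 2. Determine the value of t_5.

144

t_j = 9·2^(j-1).
t_5 = 9·2^4 = 144.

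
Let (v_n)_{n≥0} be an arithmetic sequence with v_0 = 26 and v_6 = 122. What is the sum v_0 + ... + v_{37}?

12236

Common difference d = (122 - 26) / (6 - 0) = 16.
v_n = 26 + (n - 0)·16.
v_{37} = 618; S = 38·(26 + 618)/2 = 12236.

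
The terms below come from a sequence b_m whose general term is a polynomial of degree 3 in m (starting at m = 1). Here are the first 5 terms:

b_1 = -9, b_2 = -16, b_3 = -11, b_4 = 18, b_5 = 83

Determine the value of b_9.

1st diffs: -7, 5, 29, 65.
2nd diffs: 12, 24, 36.
3rd diffs: 12, 12 (constant).
Newton forward-difference form: b_m = -9 + (-7)·C(m-1,1) + 12·C(m-1,2) + 12·C(m-1,3).
At m = 9: m-1 = 8, so b_9 = -9 - 56 + 336 + 672 = 943.

943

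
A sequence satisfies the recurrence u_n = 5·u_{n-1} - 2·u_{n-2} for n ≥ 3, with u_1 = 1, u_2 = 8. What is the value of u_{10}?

Step forward from the initial values:
u_3 = 38, u_4 = 174, u_5 = 794, u_6 = 3622, u_7 = 16522, u_8 = 75366, u_9 = 343786, u_{10} = 1568198.

1568198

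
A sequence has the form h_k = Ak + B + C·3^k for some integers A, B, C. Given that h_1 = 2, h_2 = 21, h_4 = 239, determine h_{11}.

531444

Write the equations: A + B + 3C = 2; 2A + B + 9C = 21; 4A + B + 81C = 239.
Subtracting the first from the second: A + 6C = 19.
Subtracting the second from the third: 2A + 72C = 218.
Solving: C = 3, A = 1, then B = -8.
So h_k = 1·k + (-8) + 3·3^k; at k=11 this is 531444.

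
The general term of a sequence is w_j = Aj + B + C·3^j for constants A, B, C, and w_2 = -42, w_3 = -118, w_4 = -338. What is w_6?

At j = 2, 3, 4: 2A + B + 9C = -42; 3A + B + 27C = -118; 4A + B + 81C = -338.
Subtracting the first from the second: A + 18C = -76.
Subtracting the second from the third: A + 54C = -220.
Solving: C = -4, A = -4, then B = 2.
Therefore w_6 = -24 + 2 + (-4)·729 = -2938.

-2938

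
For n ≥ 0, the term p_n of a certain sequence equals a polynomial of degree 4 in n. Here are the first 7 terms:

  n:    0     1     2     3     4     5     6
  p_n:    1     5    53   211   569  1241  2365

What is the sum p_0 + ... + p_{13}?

130508

1st diffs: 4, 48, 158, 358, 672, 1124.
2nd diffs: 44, 110, 200, 314, 452.
3rd diffs: 66, 90, 114, 138.
4th diffs: 24, 24, 24 (constant).
Newton forward-difference form: p_n = 1 + 4·C(n,1) + 44·C(n,2) + 66·C(n,3) + 24·C(n,4).
Continuing: …, 4103, 6641, 10189, 14981, …, p_{13} = 39521.
Summing n = 0..13 (14 terms) gives 130508.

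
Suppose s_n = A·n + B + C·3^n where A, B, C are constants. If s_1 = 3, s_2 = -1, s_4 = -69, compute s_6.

-713

Write the equations: A + B + 3C = 3; 2A + B + 9C = -1; 4A + B + 81C = -69.
Subtracting the first from the second: A + 6C = -4.
Subtracting the second from the third: 2A + 72C = -68.
Solving: C = -1, A = 2, then B = 4.
So s_n = 2·n + 4 + (-1)·3^n; at n=6 this is -713.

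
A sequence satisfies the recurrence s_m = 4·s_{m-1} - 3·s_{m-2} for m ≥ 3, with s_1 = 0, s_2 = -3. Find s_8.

s_3 = -12, s_4 = -39, s_5 = -120, s_6 = -363, s_7 = -1092, s_8 = -3279.
(Characteristic roots are 3 and 1.)

-3279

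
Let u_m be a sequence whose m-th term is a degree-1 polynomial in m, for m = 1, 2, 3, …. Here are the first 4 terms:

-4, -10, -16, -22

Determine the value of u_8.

1st diffs: -6, -6, -6 (constant).
So u_m = -6m + 2.
Evaluating at m = 8 gives u_8 = -46.

-46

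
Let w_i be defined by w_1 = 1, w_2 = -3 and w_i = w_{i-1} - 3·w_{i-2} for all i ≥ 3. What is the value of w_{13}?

Applying the relation repeatedly:
w_3 = -6  w_4 = 3  w_5 = 21  …  w_{10} = 327  w_{11} = 129  w_{12} = -852  w_{13} = -1239.

-1239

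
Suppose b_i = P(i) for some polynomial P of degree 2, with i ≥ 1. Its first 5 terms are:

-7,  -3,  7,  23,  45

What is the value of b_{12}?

1st diffs: 4, 10, 16, 22.
2nd diffs: 6, 6, 6 (constant).
Newton forward-difference form: b_i = -7 + 4·C(i-1,1) + 6·C(i-1,2).
At i = 12: i-1 = 11, so b_{12} = -7 + 44 + 330 = 367.

367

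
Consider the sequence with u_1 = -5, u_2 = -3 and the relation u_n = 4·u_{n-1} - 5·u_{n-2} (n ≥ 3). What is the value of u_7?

Compute successive terms:
u_3 = 13; u_4 = 67; u_5 = 203; u_6 = 477; u_7 = 893.

893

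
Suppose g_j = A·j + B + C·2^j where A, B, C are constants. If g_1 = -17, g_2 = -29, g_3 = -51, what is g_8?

Plug in j = 1, 2, 3: A + B + 2C = -17; 2A + B + 4C = -29; 3A + B + 8C = -51.
Subtracting the first from the second: A + 2C = -12.
Subtracting the second from the third: A + 4C = -22.
Solving: C = -5, A = -2, then B = -5.
Hence g_8 = -2·8 + (-5) + (-5)·256 = -1301.

-1301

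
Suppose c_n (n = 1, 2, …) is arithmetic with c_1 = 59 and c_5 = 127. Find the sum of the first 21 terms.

4809

Common difference d = (127 - 59) / (5 - 1) = 17.
c_n = 59 + (n - 1)·17.
c_{21} = 399; S = 21·(59 + 399)/2 = 4809.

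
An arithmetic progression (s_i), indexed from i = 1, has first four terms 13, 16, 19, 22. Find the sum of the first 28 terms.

1498

Common difference d = 3.
s_i = 13 + (i - 1)·3.
s_{28} = 94; S = 28·(13 + 94)/2 = 1498.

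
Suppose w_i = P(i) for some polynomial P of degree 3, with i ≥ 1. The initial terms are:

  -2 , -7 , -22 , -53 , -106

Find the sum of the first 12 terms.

1st diffs: -5, -15, -31, -53.
2nd diffs: -10, -16, -22.
3rd diffs: -6, -6 (constant).
Newton forward-difference form: w_i = -2 + (-5)·C(i-1,1) + (-10)·C(i-1,2) + (-6)·C(i-1,3).
Continuing: …, -187, -302, -457, -658, …, w_{12} = -1597.
Summing i = 1..12 (12 terms) gives -5524.

-5524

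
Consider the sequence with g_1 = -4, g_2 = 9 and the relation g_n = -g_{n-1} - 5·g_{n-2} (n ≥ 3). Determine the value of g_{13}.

77836

Iterate the recurrence:
g_3 = 11;  g_4 = -56;  g_5 = 1;  …;  g_{10} = 3024;  g_{11} = -15679;  g_{12} = 559;  g_{13} = 77836.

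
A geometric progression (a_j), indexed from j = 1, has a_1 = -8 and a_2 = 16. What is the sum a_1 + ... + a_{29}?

Common ratio r = -2.
a_j = (-8)·(-2)^(j-1).
S = (-8)·((-2)^29 - 1)/(-2 - 1) = (-8)·(-536870912 - 1)/(-3) = -1431655768.

-1431655768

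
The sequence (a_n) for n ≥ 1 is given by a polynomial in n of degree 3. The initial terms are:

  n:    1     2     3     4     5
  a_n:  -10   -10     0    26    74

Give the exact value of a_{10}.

1st diffs: 0, 10, 26, 48.
2nd diffs: 10, 16, 22.
3rd diffs: 6, 6 (constant).
So a_n = n^3 - n^2 - 4n - 6.
Evaluating at n = 10 gives a_{10} = 854.

854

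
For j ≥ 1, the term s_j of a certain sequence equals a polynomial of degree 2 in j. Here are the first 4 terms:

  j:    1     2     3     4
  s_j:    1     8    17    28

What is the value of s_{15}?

281

1st diffs: 7, 9, 11.
2nd diffs: 2, 2 (constant).
Newton forward-difference form: s_j = 1 + 7·C(j-1,1) + 2·C(j-1,2).
At j = 15: j-1 = 14, so s_{15} = 1 + 98 + 182 = 281.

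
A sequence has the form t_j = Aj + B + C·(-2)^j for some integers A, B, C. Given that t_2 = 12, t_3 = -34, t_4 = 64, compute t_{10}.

4108

At j = 2, 3, 4: 2A + B + 4C = 12; 3A + B - 8C = -34; 4A + B + 16C = 64.
Subtracting the first from the second: A - 12C = -46.
Subtracting the second from the third: A + 24C = 98.
Solving: C = 4, A = 2, then B = -8.
Therefore t_{10} = 20 + (-8) + 4·1024 = 4108.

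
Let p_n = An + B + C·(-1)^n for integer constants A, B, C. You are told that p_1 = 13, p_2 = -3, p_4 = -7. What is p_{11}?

Write the equations: A + B - C = 13; 2A + B + C = -3; 4A + B + C = -7.
Subtracting the first from the second: A + 2C = -16.
Subtracting the second from the third: 2A = -4.
Solving: C = -7, A = -2, then B = 8.
Therefore p_{11} = -22 + 8 + (-7)·(-1) = -7.

-7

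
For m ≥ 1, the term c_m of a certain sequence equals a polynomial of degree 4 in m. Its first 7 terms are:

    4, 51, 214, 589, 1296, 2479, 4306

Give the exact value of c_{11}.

22254

1st diffs: 47, 163, 375, 707, 1183, 1827.
2nd diffs: 116, 212, 332, 476, 644.
3rd diffs: 96, 120, 144, 168.
4th diffs: 24, 24, 24 (constant).
Newton forward-difference form: c_m = 4 + 47·C(m-1,1) + 116·C(m-1,2) + 96·C(m-1,3) + 24·C(m-1,4).
At m = 11: m-1 = 10, so c_{11} = 4 + 470 + 5220 + 11520 + 5040 = 22254.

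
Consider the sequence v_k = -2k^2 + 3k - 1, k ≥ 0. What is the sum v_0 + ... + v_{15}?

-2136

Over k = 0..15: Σk = 120, Σk² = 1240.
Total = (-2)·1240 + (3)·120 + (-1)·16 = -2136.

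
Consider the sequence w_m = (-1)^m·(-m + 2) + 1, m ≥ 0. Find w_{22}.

(-1)^22 = 1; -m + 2 at m=22 is -20; so w_{22} = -19.

-19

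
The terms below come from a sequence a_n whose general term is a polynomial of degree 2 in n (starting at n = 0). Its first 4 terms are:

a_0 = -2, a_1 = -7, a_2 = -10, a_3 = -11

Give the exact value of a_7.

5

1st diffs: -5, -3, -1.
2nd diffs: 2, 2 (constant).
So a_n = n^2 - 6n - 2.
Evaluating at n = 7 gives a_7 = 5.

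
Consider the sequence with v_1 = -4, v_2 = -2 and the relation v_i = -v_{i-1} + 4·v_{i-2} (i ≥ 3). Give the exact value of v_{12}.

Step forward from the initial values:
v_3 = -14; v_4 = 6; v_5 = -62; v_6 = 86; v_7 = -334; v_8 = 678; v_9 = -2014; v_{10} = 4726; v_{11} = -12782; v_{12} = 31686.

31686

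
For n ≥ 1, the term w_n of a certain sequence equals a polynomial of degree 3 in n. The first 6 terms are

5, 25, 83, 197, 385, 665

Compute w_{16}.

12485

1st diffs: 20, 58, 114, 188, 280.
2nd diffs: 38, 56, 74, 92.
3rd diffs: 18, 18, 18 (constant).
Newton forward-difference form: w_n = 5 + 20·C(n-1,1) + 38·C(n-1,2) + 18·C(n-1,3).
At n = 16: n-1 = 15, so w_{16} = 5 + 300 + 3990 + 8190 = 12485.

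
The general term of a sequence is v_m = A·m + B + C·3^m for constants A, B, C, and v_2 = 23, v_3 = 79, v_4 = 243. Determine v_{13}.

4782987

At m = 2, 3, 4: 2A + B + 9C = 23; 3A + B + 27C = 79; 4A + B + 81C = 243.
Subtracting the first from the second: A + 18C = 56.
Subtracting the second from the third: A + 54C = 164.
Solving: C = 3, A = 2, then B = -8.
Therefore v_{13} = 26 + (-8) + 3·1594323 = 4782987.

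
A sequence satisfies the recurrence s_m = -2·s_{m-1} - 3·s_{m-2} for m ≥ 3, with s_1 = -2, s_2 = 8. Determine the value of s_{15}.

s_3 = -10; s_4 = -4; s_5 = 38; …; s_{12} = -1972; s_{13} = 2102; s_{14} = 1712; s_{15} = -9730.

-9730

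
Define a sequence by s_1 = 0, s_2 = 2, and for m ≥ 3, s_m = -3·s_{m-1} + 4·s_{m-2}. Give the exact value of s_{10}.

Iterate the recurrence:
s_3 = -6, s_4 = 26, s_5 = -102, s_6 = 410, s_7 = -1638, s_8 = 6554, s_9 = -26214, s_{10} = 104858.
(Characteristic roots are 1 and -4.)

104858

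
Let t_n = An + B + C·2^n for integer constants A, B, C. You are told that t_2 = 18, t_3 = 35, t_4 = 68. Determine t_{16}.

262160

At n = 2, 3, 4: 2A + B + 4C = 18; 3A + B + 8C = 35; 4A + B + 16C = 68.
Subtracting the first from the second: A + 4C = 17.
Subtracting the second from the third: A + 8C = 33.
Solving: C = 4, A = 1, then B = 0.
Therefore t_{16} = 16 + 0 + 4·65536 = 262160.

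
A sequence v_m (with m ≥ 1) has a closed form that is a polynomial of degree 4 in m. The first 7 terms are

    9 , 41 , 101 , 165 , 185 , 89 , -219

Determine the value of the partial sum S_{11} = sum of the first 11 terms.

-12529

1st diffs: 32, 60, 64, 20, -96, -308.
2nd diffs: 28, 4, -44, -116, -212.
3rd diffs: -24, -48, -72, -96.
4th diffs: -24, -24, -24 (constant).
Newton forward-difference form: v_m = 9 + 32·C(m-1,1) + 28·C(m-1,2) + (-24)·C(m-1,3) + (-24)·C(m-1,4).
Continuing: -859, -1975, -3735, -6331.
Summing m = 1..11 (11 terms) gives -12529.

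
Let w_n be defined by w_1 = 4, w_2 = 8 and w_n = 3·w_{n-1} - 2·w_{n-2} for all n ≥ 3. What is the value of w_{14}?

32768

Compute successive terms:
w_3 = 16;  w_4 = 32;  w_5 = 64;  …;  w_{11} = 4096;  w_{12} = 8192;  w_{13} = 16384;  w_{14} = 32768.
(Characteristic roots are 2 and 1.)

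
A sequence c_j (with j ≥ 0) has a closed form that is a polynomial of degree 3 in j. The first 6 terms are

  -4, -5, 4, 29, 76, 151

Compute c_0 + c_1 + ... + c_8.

1st diffs: -1, 9, 25, 47, 75.
2nd diffs: 10, 16, 22, 28.
3rd diffs: 6, 6, 6 (constant).
Newton forward-difference form: c_j = -4 + (-1)·C(j,1) + 10·C(j,2) + 6·C(j,3).
Continuing: 260, 409, 604.
Summing j = 0..8 (9 terms) gives 1524.

1524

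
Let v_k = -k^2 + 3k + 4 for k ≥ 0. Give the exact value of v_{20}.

-336

v_{20} = -1·20^2 + 3·20 + 4 = -336.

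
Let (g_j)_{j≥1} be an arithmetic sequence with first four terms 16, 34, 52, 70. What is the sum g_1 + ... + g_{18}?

3042

Common difference d = 18.
g_j = 16 + (j - 1)·18.
g_{18} = 322; S = 18·(16 + 322)/2 = 3042.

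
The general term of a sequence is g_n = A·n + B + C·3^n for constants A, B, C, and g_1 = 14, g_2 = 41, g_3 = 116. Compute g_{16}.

At n = 1, 2, 3: A + B + 3C = 14; 2A + B + 9C = 41; 3A + B + 27C = 116.
Subtracting the first from the second: A + 6C = 27.
Subtracting the second from the third: A + 18C = 75.
Solving: C = 4, A = 3, then B = -1.
So g_n = 3·n + (-1) + 4·3^n; at n=16 this is 172186931.

172186931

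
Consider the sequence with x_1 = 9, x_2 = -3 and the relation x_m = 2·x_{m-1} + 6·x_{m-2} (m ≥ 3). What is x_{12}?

3374304

Step forward from the initial values:
x_3 = 48; x_4 = 78; x_5 = 444; x_6 = 1356; x_7 = 5376; x_8 = 18888; x_9 = 70032; x_{10} = 253392; x_{11} = 926976; x_{12} = 3374304.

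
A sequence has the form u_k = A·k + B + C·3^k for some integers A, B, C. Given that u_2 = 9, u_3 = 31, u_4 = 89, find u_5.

Plug in k = 2, 3, 4: 2A + B + 9C = 9; 3A + B + 27C = 31; 4A + B + 81C = 89.
Subtracting the first from the second: A + 18C = 22.
Subtracting the second from the third: A + 54C = 58.
Solving: C = 1, A = 4, then B = -8.
So u_k = 4·k + (-8) + 1·3^k; at k=5 this is 255.

255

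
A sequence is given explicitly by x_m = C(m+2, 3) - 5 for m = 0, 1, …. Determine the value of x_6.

C(8, 3) = 56, so x_6 = 51.

51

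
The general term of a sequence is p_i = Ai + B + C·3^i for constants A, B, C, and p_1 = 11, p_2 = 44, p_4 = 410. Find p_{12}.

Write the equations: A + B + 3C = 11; 2A + B + 9C = 44; 4A + B + 81C = 410.
Subtracting the first from the second: A + 6C = 33.
Subtracting the second from the third: 2A + 72C = 366.
Solving: C = 5, A = 3, then B = -7.
Hence p_{12} = 3·12 + (-7) + 5·531441 = 2657234.

2657234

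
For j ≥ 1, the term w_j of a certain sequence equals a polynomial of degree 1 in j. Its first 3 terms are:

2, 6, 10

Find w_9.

34

1st diffs: 4, 4 (constant).
So w_j = 4j - 2.
Evaluating at j = 9 gives w_9 = 34.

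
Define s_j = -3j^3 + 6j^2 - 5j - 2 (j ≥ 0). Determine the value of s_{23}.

s_{23} = -3·23^3 + 6·23^2 - 5·23 - 2 = -33444.

-33444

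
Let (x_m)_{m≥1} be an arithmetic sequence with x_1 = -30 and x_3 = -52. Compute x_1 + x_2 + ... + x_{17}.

Common difference d = (-52 - (-30)) / (3 - 1) = -11.
x_m = -30 + (m - 1)·(-11).
x_{17} = -206; S = 17·(-30 + (-206))/2 = -2006.

-2006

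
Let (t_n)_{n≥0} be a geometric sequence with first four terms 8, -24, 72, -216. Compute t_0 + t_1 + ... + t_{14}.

28697816

Common ratio r = -3.
t_n = 8·(-3)^(n-0).
S = 8·((-3)^15 - 1)/(-3 - 1) = 8·(-14348907 - 1)/(-4) = 28697816.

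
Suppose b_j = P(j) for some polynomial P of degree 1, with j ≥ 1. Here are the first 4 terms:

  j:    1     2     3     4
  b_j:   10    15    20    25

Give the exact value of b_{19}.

100

1st diffs: 5, 5, 5 (constant).
So b_j = 5j + 5.
Evaluating at j = 19 gives b_{19} = 100.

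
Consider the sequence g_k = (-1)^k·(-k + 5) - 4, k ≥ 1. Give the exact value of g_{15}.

(-1)^15 = -1; -k + 5 at k=15 is -10; so g_{15} = 6.

6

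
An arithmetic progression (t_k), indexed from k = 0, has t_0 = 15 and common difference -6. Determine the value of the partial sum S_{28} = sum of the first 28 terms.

t_k = 15 + (k - 0)·(-6).
t_{27} = -147; S = 28·(15 + (-147))/2 = -1848.

-1848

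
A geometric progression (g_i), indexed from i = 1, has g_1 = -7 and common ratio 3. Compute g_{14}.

-11160261

g_i = (-7)·3^(i-1).
g_{14} = (-7)·3^13 = -11160261.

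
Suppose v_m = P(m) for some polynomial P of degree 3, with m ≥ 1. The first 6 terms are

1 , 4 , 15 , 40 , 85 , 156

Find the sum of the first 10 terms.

2365

1st diffs: 3, 11, 25, 45, 71.
2nd diffs: 8, 14, 20, 26.
3rd diffs: 6, 6, 6 (constant).
So v_m = m^3 - 2m^2 + 2m.
Continuing: 259, 400, 585, 820.
Summing m = 1..10 (10 terms) gives 2365.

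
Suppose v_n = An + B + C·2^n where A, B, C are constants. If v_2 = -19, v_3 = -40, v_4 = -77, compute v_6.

The three given values yield: 2A + B + 4C = -19; 3A + B + 8C = -40; 4A + B + 16C = -77.
Subtracting the first from the second: A + 4C = -21.
Subtracting the second from the third: A + 8C = -37.
Solving: C = -4, A = -5, then B = 7.
Therefore v_6 = -30 + 7 + (-4)·64 = -279.

-279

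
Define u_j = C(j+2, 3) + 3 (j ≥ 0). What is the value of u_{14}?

563

C(16, 3) = 560, so u_{14} = 563.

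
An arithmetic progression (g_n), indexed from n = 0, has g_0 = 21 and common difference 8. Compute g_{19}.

173

g_n = 21 + (n - 0)·8.
g_{19} = 21 + 19·8 = 173.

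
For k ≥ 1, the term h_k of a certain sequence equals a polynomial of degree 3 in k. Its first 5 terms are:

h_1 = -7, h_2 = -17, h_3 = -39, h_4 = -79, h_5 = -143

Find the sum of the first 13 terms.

1st diffs: -10, -22, -40, -64.
2nd diffs: -12, -18, -24.
3rd diffs: -6, -6 (constant).
Newton forward-difference form: h_k = -7 + (-10)·C(k-1,1) + (-12)·C(k-1,2) + (-6)·C(k-1,3).
Continuing: …, -237, -367, -539, -759, …, h_{13} = -2239.
Summing k = 1..13 (13 terms) gives -8593.

-8593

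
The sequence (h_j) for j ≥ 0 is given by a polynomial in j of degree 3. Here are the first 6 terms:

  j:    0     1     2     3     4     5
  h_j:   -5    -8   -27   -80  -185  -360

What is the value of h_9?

1st diffs: -3, -19, -53, -105, -175.
2nd diffs: -16, -34, -52, -70.
3rd diffs: -18, -18, -18 (constant).
Newton forward-difference form: h_j = -5 + (-3)·C(j,1) + (-16)·C(j,2) + (-18)·C(j,3).
At j = 9: j = 9, so h_9 = -5 - 27 - 576 - 1512 = -2120.

-2120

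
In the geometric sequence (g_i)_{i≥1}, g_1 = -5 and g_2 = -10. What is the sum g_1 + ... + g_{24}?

Common ratio r = 2.
g_i = (-5)·2^(i-1).
S = (-5)·(2^24 - 1)/(2 - 1) = (-5)·(16777216 - 1)/(1) = -83886075.

-83886075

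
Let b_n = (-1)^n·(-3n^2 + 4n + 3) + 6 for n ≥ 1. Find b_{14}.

(-1)^14 = 1; -3n^2 + 4n + 3 at n=14 is -529; so b_{14} = -523.

-523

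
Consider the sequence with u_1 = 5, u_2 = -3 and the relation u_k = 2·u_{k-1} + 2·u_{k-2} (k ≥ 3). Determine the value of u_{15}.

246016

Compute successive terms:
u_3 = 4, u_4 = 2, u_5 = 12, …, u_{12} = 12064, u_{13} = 32960, u_{14} = 90048, u_{15} = 246016.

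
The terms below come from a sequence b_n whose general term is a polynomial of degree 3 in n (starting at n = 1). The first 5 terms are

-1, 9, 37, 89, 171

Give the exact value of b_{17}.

1st diffs: 10, 28, 52, 82.
2nd diffs: 18, 24, 30.
3rd diffs: 6, 6 (constant).
Newton forward-difference form: b_n = -1 + 10·C(n-1,1) + 18·C(n-1,2) + 6·C(n-1,3).
At n = 17: n-1 = 16, so b_{17} = -1 + 160 + 2160 + 3360 = 5679.

5679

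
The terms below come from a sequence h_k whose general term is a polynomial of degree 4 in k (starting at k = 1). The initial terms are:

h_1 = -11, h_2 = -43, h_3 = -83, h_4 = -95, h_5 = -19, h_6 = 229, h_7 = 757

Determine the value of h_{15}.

1st diffs: -32, -40, -12, 76, 248, 528.
2nd diffs: -8, 28, 88, 172, 280.
3rd diffs: 36, 60, 84, 108.
4th diffs: 24, 24, 24 (constant).
So h_k = k^4 - 4k^3 - 5k^2 - 4k + 1.
Evaluating at k = 15 gives h_{15} = 35941.

35941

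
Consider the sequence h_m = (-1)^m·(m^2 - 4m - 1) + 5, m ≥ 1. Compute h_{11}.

(-1)^11 = -1; m^2 - 4m - 1 at m=11 is 76; so h_{11} = -71.

-71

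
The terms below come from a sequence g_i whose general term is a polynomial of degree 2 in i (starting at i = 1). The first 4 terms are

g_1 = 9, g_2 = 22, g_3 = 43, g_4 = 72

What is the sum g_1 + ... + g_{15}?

5140

1st diffs: 13, 21, 29.
2nd diffs: 8, 8 (constant).
Newton forward-difference form: g_i = 9 + 13·C(i-1,1) + 8·C(i-1,2).
Continuing: …, 109, 154, 207, 268, …, g_{15} = 919.
Summing i = 1..15 (15 terms) gives 5140.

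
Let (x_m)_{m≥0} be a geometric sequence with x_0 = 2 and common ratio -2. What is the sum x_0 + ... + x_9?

x_m = 2·(-2)^(m-0).
S = 2·((-2)^10 - 1)/(-2 - 1) = 2·(1024 - 1)/(-3) = -682.

-682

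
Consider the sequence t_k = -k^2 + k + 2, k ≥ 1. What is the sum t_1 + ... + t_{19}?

Over k = 1..19: Σk = 190, Σk² = 2470.
Total = (-1)·2470 + (1)·190 + (2)·19 = -2242.

-2242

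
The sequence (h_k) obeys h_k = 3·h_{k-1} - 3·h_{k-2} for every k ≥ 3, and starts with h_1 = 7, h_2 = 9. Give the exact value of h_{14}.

6561

Applying the relation repeatedly:
h_3 = 6;  h_4 = -9;  h_5 = -45;  …;  h_{11} = 1215;  h_{12} = 2916;  h_{13} = 5103;  h_{14} = 6561.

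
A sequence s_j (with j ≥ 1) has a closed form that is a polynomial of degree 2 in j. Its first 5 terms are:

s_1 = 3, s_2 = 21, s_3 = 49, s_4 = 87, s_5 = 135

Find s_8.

339

1st diffs: 18, 28, 38, 48.
2nd diffs: 10, 10, 10 (constant).
So s_j = 5j^2 + 3j - 5.
Evaluating at j = 8 gives s_8 = 339.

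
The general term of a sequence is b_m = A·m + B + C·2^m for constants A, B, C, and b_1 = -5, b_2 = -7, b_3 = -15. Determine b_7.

The three given values yield: A + B + 2C = -5; 2A + B + 4C = -7; 3A + B + 8C = -15.
Subtracting the first from the second: A + 2C = -2.
Subtracting the second from the third: A + 4C = -8.
Solving: C = -3, A = 4, then B = -3.
So b_m = 4·m + (-3) + (-3)·2^m; at m=7 this is -359.

-359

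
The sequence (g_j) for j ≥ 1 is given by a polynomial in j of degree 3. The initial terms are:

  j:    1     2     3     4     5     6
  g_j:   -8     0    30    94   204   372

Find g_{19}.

1st diffs: 8, 30, 64, 110, 168.
2nd diffs: 22, 34, 46, 58.
3rd diffs: 12, 12, 12 (constant).
So g_j = 2j^3 - j^2 - 3j - 6.
Evaluating at j = 19 gives g_{19} = 13294.

13294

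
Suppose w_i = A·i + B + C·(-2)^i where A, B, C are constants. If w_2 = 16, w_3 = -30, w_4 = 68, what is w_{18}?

1048608

Plug in i = 2, 3, 4: 2A + B + 4C = 16; 3A + B - 8C = -30; 4A + B + 16C = 68.
Subtracting the first from the second: A - 12C = -46.
Subtracting the second from the third: A + 24C = 98.
Solving: C = 4, A = 2, then B = -4.
Therefore w_{18} = 36 + (-4) + 4·262144 = 1048608.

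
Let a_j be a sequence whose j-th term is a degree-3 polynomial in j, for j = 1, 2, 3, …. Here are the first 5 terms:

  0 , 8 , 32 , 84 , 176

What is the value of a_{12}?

1st diffs: 8, 24, 52, 92.
2nd diffs: 16, 28, 40.
3rd diffs: 12, 12 (constant).
Newton forward-difference form: a_j = 8·C(j-1,1) + 16·C(j-1,2) + 12·C(j-1,3).
At j = 12: j-1 = 11, so a_{12} = 88 + 880 + 1980 = 2948.

2948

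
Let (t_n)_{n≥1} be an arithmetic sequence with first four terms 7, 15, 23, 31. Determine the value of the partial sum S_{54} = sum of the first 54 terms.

11826

Common difference d = 8.
t_n = 7 + (n - 1)·8.
t_{54} = 431; S = 54·(7 + 431)/2 = 11826.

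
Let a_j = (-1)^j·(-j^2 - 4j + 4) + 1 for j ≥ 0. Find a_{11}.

(-1)^11 = -1; -j^2 - 4j + 4 at j=11 is -161; so a_{11} = 162.

162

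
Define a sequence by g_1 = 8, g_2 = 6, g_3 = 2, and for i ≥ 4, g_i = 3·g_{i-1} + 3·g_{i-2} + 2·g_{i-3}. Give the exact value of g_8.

8214

Iterate the recurrence:
g_4 = 40; g_5 = 138; g_6 = 538; g_7 = 2108; g_8 = 8214.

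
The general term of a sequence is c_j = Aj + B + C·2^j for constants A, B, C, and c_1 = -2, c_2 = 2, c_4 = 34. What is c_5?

Write the equations: A + B + 2C = -2; 2A + B + 4C = 2; 4A + B + 16C = 34.
Subtracting the first from the second: A + 2C = 4.
Subtracting the second from the third: 2A + 12C = 32.
Solving: C = 3, A = -2, then B = -6.
So c_j = -2·j + (-6) + 3·2^j; at j=5 this is 80.

80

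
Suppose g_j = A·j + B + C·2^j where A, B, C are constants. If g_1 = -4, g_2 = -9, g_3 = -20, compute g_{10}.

-3061

Plug in j = 1, 2, 3: A + B + 2C = -4; 2A + B + 4C = -9; 3A + B + 8C = -20.
Subtracting the first from the second: A + 2C = -5.
Subtracting the second from the third: A + 4C = -11.
Solving: C = -3, A = 1, then B = 1.
So g_j = 1·j + 1 + (-3)·2^j; at j=10 this is -3061.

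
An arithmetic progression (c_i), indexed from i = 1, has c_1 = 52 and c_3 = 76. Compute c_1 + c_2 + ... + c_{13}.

1612

Common difference d = (76 - 52) / (3 - 1) = 12.
c_i = 52 + (i - 1)·12.
c_{13} = 196; S = 13·(52 + 196)/2 = 1612.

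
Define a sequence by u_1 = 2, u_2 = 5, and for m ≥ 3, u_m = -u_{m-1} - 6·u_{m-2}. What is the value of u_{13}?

67

Step forward from the initial values:
u_3 = -17  u_4 = -13  u_5 = 115  …  u_{10} = -8293  u_{11} = -9965  u_{12} = 59723  u_{13} = 67.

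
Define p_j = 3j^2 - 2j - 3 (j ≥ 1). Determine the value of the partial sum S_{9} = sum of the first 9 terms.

738

Over j = 1..9: Σj = 45, Σj² = 285.
Total = (3)·285 + (-2)·45 + (-3)·9 = 738.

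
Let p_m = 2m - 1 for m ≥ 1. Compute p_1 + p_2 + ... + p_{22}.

Over m = 1..22: Σm = 253.
Total = (2)·253 + (-1)·22 = 484.

484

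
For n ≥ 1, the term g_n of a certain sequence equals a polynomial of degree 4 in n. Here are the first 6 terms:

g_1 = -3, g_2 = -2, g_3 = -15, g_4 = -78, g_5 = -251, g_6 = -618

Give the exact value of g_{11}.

-9983

1st diffs: 1, -13, -63, -173, -367.
2nd diffs: -14, -50, -110, -194.
3rd diffs: -36, -60, -84.
4th diffs: -24, -24 (constant).
Newton forward-difference form: g_n = -3 + 1·C(n-1,1) + (-14)·C(n-1,2) + (-36)·C(n-1,3) + (-24)·C(n-1,4).
At n = 11: n-1 = 10, so g_{11} = -3 + 10 - 630 - 4320 - 5040 = -9983.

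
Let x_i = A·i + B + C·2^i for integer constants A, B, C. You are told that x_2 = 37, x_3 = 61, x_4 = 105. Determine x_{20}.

The three given values yield: 2A + B + 4C = 37; 3A + B + 8C = 61; 4A + B + 16C = 105.
Subtracting the first from the second: A + 4C = 24.
Subtracting the second from the third: A + 8C = 44.
Solving: C = 5, A = 4, then B = 9.
So x_i = 4·i + 9 + 5·2^i; at i=20 this is 5242969.

5242969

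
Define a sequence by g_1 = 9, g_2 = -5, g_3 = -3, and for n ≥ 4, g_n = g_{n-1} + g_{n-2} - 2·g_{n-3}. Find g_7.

Compute successive terms:
g_4 = -26  g_5 = -19  g_6 = -39  g_7 = -6.

-6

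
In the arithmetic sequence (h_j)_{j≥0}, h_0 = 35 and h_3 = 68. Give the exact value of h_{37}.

442

Common difference d = (68 - 35) / (3 - 0) = 11.
h_j = 35 + (j - 0)·11.
h_{37} = 35 + 37·11 = 442.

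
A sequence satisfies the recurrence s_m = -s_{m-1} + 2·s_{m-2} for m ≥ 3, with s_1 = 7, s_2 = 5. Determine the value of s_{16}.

-21839

Applying the relation repeatedly:
s_3 = 9;  s_4 = 1;  s_5 = 17;  …;  s_{13} = 2737;  s_{14} = -5455;  s_{15} = 10929;  s_{16} = -21839.
(Characteristic roots are 1 and -2.)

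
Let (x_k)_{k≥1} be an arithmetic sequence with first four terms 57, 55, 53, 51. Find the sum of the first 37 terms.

777

Common difference d = -2.
x_k = 57 + (k - 1)·(-2).
x_{37} = -15; S = 37·(57 + (-15))/2 = 777.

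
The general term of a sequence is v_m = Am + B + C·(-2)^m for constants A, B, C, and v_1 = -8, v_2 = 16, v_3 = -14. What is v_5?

-74

At m = 1, 2, 3: A + B - 2C = -8; 2A + B + 4C = 16; 3A + B - 8C = -14.
Subtracting the first from the second: A + 6C = 24.
Subtracting the second from the third: A - 12C = -30.
Solving: C = 3, A = 6, then B = -8.
Therefore v_5 = 30 + (-8) + 3·(-32) = -74.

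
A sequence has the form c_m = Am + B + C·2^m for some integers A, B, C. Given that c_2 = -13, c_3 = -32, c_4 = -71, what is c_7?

At m = 2, 3, 4: 2A + B + 4C = -13; 3A + B + 8C = -32; 4A + B + 16C = -71.
Subtracting the first from the second: A + 4C = -19.
Subtracting the second from the third: A + 8C = -39.
Solving: C = -5, A = 1, then B = 5.
Therefore c_7 = 7 + 5 + (-5)·128 = -628.

-628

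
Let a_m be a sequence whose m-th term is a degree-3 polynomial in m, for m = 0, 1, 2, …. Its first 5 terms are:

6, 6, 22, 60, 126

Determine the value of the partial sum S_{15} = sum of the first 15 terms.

1st diffs: 0, 16, 38, 66.
2nd diffs: 16, 22, 28.
3rd diffs: 6, 6 (constant).
So a_m = m^3 + 5m^2 - 6m + 6.
Continuing: …, 226, 366, 552, 790, …, a_{14} = 3646.
Summing m = 0..14 (15 terms) gives 15560.

15560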